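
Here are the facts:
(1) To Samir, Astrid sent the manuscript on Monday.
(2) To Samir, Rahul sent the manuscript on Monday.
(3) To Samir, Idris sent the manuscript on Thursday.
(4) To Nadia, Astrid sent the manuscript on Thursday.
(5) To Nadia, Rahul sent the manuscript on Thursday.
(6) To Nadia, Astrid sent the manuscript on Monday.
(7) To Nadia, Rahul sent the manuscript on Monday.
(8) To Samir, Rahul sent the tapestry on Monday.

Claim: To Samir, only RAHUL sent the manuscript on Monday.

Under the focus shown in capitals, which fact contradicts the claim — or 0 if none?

1

Focus (in capitals) is "Rahul" — the agent. "Only" excludes alternative agents while holding fixed the manuscript as thing and Samir as recipient and on Monday as setting.
Fact (1) matches on the manuscript as thing and Samir as recipient and on Monday as setting, but has agent = Astrid instead. That refutes the claim.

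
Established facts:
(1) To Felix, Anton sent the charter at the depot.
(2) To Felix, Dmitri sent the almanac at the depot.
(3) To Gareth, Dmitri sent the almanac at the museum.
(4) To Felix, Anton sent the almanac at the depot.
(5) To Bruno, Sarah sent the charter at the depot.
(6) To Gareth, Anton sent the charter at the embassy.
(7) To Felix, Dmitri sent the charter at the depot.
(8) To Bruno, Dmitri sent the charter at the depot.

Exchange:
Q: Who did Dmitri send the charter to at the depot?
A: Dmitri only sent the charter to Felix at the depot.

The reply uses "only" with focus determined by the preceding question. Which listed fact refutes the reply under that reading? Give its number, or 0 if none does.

8

The question "Who did ... to ...?" targets the recipient, so in the reply the focus falls on "Felix".
So "only" ranges over recipients; the rest (same agent, thing, setting (Dmitri / the charter / at the depot)) is presupposed.
Fact (8) keeps same agent, thing, setting (Dmitri / the charter / at the depot) but has recipient = Bruno; that refutes the reply.
(Fact (2) would refute a reading with focus on the thing — but that is not what the question asks.)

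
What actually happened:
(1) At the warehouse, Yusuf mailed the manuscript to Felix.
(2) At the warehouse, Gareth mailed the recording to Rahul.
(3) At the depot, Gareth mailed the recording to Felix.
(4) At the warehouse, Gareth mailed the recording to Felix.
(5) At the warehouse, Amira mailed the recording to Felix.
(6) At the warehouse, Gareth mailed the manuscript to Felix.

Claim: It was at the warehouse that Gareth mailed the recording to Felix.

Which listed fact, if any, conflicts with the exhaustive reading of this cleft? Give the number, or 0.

3

The cleft puts "at the warehouse" in focus and presupposes the open proposition with Gareth as agent and the recording as thing and Felix as recipient.
Exhaustivity: at the warehouse is the only setting satisfying that background.
Fact (3) shares the background but with setting = at the depot; exhaustivity is violated.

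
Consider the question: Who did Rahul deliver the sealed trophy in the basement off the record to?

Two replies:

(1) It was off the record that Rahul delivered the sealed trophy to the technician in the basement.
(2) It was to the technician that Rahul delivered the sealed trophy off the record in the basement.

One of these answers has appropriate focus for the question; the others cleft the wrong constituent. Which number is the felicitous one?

2

The question word "who" targets the recipient.
Option (1) clefts "off the record" — the manner, not what was asked.
Option (2) clefts "to the technician" — that matches what the question asks about.
So the congruent reply is (2).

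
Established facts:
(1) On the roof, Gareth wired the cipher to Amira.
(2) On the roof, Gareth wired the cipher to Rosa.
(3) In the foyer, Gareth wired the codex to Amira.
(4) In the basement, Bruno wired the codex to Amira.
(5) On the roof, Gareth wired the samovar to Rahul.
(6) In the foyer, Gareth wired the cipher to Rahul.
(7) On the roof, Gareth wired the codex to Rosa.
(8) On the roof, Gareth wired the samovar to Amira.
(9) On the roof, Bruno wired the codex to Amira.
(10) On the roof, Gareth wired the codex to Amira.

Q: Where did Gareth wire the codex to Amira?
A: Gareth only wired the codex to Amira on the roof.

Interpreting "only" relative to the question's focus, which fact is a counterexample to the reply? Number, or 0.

Answering "Where did ...?" puts focus on the setting — here, "on the roof".
So "only" ranges over settings; the rest (agent = Gareth, thing = the codex, recipient = Amira) is presupposed.
Fact (3) keeps agent = Gareth, thing = the codex, recipient = Amira but has setting = in the foyer; that refutes the reply.
(Fact (7) would refute a reading with focus on the recipient — but that is not what the question asks.)

3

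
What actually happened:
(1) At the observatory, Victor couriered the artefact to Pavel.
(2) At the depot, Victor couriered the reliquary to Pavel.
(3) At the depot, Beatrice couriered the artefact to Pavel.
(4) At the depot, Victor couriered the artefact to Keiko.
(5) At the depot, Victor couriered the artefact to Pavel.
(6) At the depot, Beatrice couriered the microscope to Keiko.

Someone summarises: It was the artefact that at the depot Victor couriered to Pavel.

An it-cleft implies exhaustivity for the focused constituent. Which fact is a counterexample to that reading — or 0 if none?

The cleft puts "the artefact" in focus and presupposes the open proposition with same agent, recipient, setting (Victor / Pavel / at the depot).
Exhaustivity: the artefact is the only thing satisfying that background.
Fact (2) shares the background but with thing = the reliquary; exhaustivity is violated.

2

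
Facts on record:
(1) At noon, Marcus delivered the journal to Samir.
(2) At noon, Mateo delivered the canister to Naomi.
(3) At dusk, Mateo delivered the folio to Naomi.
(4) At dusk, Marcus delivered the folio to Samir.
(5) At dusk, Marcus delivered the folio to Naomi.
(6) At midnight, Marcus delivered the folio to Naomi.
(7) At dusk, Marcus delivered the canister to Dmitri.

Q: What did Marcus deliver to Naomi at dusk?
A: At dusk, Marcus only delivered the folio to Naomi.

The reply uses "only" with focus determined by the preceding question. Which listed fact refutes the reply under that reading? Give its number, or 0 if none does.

0

The question "What did ...?" targets the thing, so in the reply the focus falls on "the folio".
So "only" ranges over things; the rest (Marcus as agent and Naomi as recipient and at dusk as setting) is presupposed.
No listed fact shares that background with another thing. Nothing contradicts the reply.
(Fact (6) would refute a reading with focus on the setting — but that is not what the question asks.)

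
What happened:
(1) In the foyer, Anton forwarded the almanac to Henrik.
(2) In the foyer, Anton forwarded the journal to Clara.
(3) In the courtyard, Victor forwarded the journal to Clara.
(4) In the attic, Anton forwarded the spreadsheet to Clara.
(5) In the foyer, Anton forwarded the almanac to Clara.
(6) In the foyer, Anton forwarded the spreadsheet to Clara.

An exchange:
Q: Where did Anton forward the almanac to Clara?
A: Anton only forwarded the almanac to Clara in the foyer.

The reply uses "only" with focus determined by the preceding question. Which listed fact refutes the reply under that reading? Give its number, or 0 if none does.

Answering "Where did ...?" puts focus on the setting — here, "in the foyer".
So "only" ranges over settings; the rest (Anton as agent and the almanac as thing and Clara as recipient) is presupposed.
No listed fact shares that background with another setting. Nothing contradicts the reply.
(Fact (1) would refute a reading with focus on the recipient — but that is not what the question asks.)

0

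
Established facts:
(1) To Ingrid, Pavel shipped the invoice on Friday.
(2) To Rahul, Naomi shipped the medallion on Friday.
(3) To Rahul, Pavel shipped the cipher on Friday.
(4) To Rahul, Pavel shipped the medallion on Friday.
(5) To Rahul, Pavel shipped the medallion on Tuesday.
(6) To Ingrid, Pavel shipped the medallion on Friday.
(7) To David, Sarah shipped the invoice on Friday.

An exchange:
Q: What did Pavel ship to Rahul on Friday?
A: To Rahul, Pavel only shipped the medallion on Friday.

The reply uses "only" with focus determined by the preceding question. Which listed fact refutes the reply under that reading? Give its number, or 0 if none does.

Answering "What did ...?" puts focus on the thing — here, "the medallion".
So "only" ranges over things; the rest (same agent, recipient, setting (Pavel / Rahul / on Friday)) is presupposed.
Fact (3) shares the background with a different thing (the cipher) — counterexample.
(Fact (5) would refute a reading with focus on the setting — but that is not what the question asks.)

3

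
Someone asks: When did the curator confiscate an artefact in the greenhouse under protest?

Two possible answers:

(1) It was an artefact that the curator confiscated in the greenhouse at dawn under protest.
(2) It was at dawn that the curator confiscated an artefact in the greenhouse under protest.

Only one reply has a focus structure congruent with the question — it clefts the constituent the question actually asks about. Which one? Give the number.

The question word "when" targets the time.
Option (1) clefts "an artefact" — the direct object, not what was asked.
Option (2) clefts "at dawn" — that matches what the question asks about.
So the congruent reply is (2).

2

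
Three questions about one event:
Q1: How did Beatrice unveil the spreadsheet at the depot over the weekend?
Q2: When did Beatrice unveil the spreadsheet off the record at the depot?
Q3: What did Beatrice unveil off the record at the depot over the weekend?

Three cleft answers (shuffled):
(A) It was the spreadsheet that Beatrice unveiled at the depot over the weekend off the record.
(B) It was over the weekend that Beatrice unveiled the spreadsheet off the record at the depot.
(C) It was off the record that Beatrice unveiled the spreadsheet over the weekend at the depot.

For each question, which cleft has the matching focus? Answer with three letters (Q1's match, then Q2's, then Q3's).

CBA

Q1 asks about the manner; cleft (C) focuses "off the record", which is the manner — so Q1 → C.
Q2 asks about the time; cleft (B) focuses "over the weekend", which is the time — so Q2 → B.
Q3 asks about the direct object; cleft (A) focuses "the spreadsheet", which is the direct object — so Q3 → A.
Mapping: Q1→C, Q2→B, Q3→A.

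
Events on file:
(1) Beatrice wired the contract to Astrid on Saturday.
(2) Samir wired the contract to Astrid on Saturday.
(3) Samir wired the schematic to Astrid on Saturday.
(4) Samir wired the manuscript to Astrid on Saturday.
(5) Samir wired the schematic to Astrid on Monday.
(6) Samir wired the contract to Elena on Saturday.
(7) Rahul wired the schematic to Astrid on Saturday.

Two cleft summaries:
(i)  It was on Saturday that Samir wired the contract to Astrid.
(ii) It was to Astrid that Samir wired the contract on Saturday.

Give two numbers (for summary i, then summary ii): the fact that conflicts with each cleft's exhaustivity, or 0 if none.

(i): focus "on Saturday". No fact shares same agent, thing, recipient (Samir / the contract / Astrid) with a different setting. 0.
(ii): focus "Astrid". Looking for same agent, thing, setting (Samir / the contract / on Saturday) with some other recipient — fact (6) has Elena there. Refuted.

0, 6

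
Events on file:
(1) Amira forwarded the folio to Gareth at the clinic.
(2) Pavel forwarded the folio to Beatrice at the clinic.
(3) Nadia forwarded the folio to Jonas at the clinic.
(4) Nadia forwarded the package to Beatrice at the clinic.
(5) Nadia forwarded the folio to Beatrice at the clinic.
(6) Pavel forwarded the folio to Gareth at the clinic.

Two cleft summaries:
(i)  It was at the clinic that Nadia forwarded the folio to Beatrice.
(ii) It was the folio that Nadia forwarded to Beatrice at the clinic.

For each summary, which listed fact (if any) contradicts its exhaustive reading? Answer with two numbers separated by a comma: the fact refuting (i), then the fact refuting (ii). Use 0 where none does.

0, 4

(i): focus "at the clinic". No fact shares agent = Nadia, thing = the folio, recipient = Beatrice with a different setting. 0.
(ii): focus "the folio". Looking for agent = Nadia, recipient = Beatrice, setting = at the clinic with some other thing — fact (4) has the package there. Refuted.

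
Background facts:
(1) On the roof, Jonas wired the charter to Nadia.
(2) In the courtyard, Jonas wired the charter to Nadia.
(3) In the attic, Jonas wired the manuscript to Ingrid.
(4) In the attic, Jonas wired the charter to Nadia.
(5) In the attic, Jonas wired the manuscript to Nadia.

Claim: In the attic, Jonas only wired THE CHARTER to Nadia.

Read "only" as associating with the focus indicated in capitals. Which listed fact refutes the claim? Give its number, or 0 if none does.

5

Focus (in capitals) is "the charter" — the thing. "Only" excludes alternative things while holding fixed same agent, recipient, setting (Jonas / Nadia / in the attic).
Fact (5) matches on same agent, recipient, setting (Jonas / Nadia / in the attic), but has thing = the manuscript instead. That refutes the claim.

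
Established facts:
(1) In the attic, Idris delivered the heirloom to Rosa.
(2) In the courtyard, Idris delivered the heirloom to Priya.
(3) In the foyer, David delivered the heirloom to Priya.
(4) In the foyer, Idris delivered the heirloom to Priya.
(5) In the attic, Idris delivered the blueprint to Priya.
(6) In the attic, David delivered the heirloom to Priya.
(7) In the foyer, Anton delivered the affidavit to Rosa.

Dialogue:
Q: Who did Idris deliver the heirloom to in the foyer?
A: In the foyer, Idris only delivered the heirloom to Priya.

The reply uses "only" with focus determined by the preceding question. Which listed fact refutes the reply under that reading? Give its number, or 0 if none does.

0

Answering "Who did ... to ...?" puts focus on the recipient — here, "Priya".
So "only" ranges over recipients; the rest (Idris as agent and the heirloom as thing and in the foyer as setting) is presupposed.
No listed fact shares that background with another recipient. Nothing contradicts the reply.
(Fact (2) would refute a reading with focus on the setting — but that is not what the question asks.)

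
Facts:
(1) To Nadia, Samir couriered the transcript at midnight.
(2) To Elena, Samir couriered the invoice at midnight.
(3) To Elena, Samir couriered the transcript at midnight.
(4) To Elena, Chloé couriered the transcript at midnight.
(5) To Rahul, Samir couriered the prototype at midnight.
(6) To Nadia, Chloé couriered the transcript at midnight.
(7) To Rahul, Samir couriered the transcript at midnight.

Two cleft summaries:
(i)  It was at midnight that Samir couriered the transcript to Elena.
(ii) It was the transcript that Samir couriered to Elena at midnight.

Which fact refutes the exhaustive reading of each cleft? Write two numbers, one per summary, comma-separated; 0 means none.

(i): focus "at midnight". No fact shares agent = Samir, thing = the transcript, recipient = Elena with a different setting. 0.
(ii): focus "the transcript". Looking for agent = Samir, recipient = Elena, setting = at midnight with some other thing — fact (2) has the invoice there. Refuted.

0, 2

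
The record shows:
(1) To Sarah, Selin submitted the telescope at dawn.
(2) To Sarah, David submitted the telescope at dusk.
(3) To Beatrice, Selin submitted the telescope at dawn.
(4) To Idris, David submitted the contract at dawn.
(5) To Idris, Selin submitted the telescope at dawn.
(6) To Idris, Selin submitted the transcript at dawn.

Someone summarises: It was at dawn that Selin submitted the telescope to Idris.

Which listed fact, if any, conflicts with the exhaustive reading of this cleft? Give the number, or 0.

0

The cleft puts "at dawn" in focus and presupposes the open proposition with same agent, thing, recipient (Selin / the telescope / Idris).
The exhaustive reading says no other setting fits that background.
No listed fact matches the background with a different setting. Exhaustivity holds.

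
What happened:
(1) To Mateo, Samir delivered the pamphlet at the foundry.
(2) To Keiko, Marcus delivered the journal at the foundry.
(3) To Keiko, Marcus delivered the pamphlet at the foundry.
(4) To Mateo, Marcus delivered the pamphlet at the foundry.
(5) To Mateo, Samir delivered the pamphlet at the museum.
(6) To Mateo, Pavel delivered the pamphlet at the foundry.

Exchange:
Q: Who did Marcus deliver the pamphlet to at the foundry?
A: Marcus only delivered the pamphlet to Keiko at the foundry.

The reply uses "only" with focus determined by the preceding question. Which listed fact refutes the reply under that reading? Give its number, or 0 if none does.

The question "Who did ... to ...?" targets the recipient, so in the reply the focus falls on "Keiko".
"Only" then excludes alternative recipients while the background — same agent, thing, setting (Marcus / the pamphlet / at the foundry) — is held fixed.
Fact (4) shares the background with a different recipient (Mateo) — counterexample.
(Fact (2) would refute a reading with focus on the thing — but that is not what the question asks.)

4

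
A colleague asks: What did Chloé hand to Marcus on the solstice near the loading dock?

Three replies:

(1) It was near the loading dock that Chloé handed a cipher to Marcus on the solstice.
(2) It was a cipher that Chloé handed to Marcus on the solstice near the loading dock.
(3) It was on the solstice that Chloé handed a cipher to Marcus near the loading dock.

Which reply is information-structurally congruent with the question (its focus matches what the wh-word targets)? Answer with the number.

2

The question word "what" targets the direct object.
Option (1) clefts "near the loading dock" — the location, not what was asked.
Option (2) clefts "a cipher" — that matches what the question asks about.
Option (3) clefts "on the solstice" — the time, not what was asked.
So the congruent reply is (2).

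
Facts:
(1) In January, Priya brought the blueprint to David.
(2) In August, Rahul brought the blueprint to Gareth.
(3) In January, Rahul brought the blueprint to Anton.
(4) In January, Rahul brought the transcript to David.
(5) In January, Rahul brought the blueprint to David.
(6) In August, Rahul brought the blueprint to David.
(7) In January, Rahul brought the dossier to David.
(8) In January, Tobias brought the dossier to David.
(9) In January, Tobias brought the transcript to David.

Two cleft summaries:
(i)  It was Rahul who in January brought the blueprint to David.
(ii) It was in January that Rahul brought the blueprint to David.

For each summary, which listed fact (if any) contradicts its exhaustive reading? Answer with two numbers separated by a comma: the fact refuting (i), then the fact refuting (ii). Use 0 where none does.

Summary (i) focuses "Rahul" (the agent); background the blueprint as thing and David as recipient and in January as setting. Fact (1) matches that background with agent = Priya — refutes (i).
Summary (ii) focuses "in January" (the setting); background Rahul as agent and the blueprint as thing and David as recipient. Fact (6) matches that background with setting = in August — refutes (ii).

1, 6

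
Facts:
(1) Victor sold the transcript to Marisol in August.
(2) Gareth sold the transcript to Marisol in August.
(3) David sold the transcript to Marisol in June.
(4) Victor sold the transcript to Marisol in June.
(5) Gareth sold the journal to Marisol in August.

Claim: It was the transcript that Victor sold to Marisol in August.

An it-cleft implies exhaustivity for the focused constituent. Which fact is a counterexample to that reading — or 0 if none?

0

Focus of the cleft: "the transcript" (the thing). Presupposed background: Victor as agent and Marisol as recipient and in August as setting.
The exhaustive reading says no other thing fits that background.
Every other fact differs from the presupposition on some backgrounded slot, so none challenges the exhaustivity.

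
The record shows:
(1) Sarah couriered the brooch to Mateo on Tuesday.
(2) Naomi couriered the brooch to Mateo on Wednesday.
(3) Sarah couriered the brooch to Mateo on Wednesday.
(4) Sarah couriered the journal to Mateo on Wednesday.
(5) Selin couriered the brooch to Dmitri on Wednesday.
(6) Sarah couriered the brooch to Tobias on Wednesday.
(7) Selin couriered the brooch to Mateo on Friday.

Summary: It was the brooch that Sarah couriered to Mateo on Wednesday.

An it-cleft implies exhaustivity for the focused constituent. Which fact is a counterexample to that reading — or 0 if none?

Focus of the cleft: "the brooch" (the thing). Presupposed background: agent = Sarah, recipient = Mateo, setting = on Wednesday.
The exhaustive reading says no other thing fits that background.
Fact (4) shares the background but with thing = the journal; exhaustivity is violated.

4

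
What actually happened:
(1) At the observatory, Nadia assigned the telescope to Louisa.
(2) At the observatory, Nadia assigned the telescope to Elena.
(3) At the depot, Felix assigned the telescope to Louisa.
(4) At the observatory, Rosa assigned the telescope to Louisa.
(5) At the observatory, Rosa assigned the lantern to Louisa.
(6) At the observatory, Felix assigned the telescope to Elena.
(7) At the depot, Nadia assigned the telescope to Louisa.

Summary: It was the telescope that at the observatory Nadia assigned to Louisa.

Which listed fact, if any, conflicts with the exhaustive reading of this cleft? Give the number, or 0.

0

The cleft puts "the telescope" in focus and presupposes the open proposition with same agent, recipient, setting (Nadia / Louisa / at the observatory).
The exhaustive reading says no other thing fits that background.
No listed fact matches the background with a different thing. Exhaustivity holds.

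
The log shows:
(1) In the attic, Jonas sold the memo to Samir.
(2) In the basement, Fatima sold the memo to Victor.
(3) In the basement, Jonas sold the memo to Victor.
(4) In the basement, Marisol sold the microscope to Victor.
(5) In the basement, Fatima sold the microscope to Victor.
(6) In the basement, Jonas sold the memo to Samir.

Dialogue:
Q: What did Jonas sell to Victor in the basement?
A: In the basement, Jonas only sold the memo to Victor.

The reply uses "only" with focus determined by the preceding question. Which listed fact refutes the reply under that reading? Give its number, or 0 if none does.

0

Answering "What did ...?" puts focus on the thing — here, "the memo".
So "only" ranges over things; the rest (same agent, recipient, setting (Jonas / Victor / in the basement)) is presupposed.
No listed fact shares that background with another thing. Nothing contradicts the reply.
(Fact (6) would refute a reading with focus on the recipient — but that is not what the question asks.)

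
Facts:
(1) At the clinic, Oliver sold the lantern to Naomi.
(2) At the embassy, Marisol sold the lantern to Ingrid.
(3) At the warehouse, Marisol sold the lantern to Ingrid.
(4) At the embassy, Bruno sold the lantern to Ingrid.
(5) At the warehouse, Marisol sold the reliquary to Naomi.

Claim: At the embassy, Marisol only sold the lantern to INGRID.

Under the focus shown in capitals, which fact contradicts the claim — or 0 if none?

The capitals mark "Ingrid" as focus. So "only" rules out other recipients, with the rest (agent = Marisol, thing = the lantern, setting = at the embassy) as background.
No fact matches agent = Marisol, thing = the lantern, setting = at the embassy with a different recipient — every other fact differs on at least one backgrounded slot. So no fact refutes it.

0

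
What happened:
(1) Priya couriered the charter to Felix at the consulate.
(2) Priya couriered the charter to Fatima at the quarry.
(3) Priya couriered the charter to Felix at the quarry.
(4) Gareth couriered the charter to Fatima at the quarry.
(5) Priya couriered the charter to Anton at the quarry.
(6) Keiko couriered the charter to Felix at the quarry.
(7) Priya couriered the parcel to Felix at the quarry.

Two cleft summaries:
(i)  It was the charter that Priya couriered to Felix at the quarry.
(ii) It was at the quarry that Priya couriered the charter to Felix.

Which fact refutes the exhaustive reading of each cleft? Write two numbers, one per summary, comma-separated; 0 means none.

7, 1

(i): focus "the charter". Looking for agent = Priya, recipient = Felix, setting = at the quarry with some other thing — fact (7) has the parcel there. Refuted.
(ii): focus "at the quarry". Looking for agent = Priya, thing = the charter, recipient = Felix with some other setting — fact (1) has at the consulate there. Refuted.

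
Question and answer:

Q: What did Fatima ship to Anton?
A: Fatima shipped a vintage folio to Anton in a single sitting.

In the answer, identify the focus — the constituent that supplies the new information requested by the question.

The wh-word "what" asks about the direct object.
In the answer, "Fatima" and "to Anton" are given — repeated from the question.
"in a single sitting" is also new, but it specifies the manner, which is not what the question asks about — so it is not the focus.
The constituent filling the direct object gap is "a vintage folio"; that is the focus.

a vintage folio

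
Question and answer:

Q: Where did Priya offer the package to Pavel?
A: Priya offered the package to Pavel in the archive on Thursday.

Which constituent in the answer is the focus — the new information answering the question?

The wh-word "where" asks about the location.
In the answer, "Priya", "the package" and "to Pavel" are given — repeated from the question.
"on Thursday" is also new, but it specifies the time, which is not what the question asks about — so it is not the focus.
The constituent filling the location gap is "in the archive"; that is the focus.

in the archive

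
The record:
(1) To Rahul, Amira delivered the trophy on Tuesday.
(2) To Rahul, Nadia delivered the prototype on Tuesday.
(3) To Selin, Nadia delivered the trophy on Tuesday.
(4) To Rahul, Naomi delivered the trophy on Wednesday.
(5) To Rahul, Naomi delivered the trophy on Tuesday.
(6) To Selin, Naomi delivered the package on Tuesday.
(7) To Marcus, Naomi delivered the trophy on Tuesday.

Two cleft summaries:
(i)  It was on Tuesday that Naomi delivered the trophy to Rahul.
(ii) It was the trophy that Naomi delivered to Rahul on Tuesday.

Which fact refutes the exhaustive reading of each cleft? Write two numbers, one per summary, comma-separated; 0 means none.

(i): focus "on Tuesday". Looking for same agent, thing, recipient (Naomi / the trophy / Rahul) with some other setting — fact (4) has on Wednesday there. Refuted.
(ii): focus "the trophy". No fact shares same agent, recipient, setting (Naomi / Rahul / on Tuesday) with a different thing. 0.

4, 0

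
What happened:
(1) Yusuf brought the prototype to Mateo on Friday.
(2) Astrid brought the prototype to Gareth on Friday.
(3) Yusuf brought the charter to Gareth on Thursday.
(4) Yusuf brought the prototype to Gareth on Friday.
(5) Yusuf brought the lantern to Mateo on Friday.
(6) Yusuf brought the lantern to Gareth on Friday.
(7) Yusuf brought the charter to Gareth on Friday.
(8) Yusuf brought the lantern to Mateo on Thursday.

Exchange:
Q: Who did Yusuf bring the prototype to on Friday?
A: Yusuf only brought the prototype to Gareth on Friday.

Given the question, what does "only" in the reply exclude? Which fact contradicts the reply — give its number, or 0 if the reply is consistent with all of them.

The question "Who did ... to ...?" targets the recipient, so in the reply the focus falls on "Gareth".
"Only" then excludes alternative recipients while the background — same agent, thing, setting (Yusuf / the prototype / on Friday) — is held fixed.
Fact (1) shares the background with a different recipient (Mateo) — counterexample.
(Fact (6) would refute a reading with focus on the thing — but that is not what the question asks.)

1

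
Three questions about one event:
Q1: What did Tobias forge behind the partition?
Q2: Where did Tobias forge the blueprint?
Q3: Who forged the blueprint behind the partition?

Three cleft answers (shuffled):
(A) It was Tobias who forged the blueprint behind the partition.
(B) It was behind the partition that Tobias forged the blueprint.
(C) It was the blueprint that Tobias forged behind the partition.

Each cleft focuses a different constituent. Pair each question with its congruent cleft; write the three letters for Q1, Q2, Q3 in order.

CBA

Q1 asks about the direct object; cleft (C) focuses "the blueprint", which is the direct object — so Q1 → C.
Q2 asks about the location; cleft (B) focuses "behind the partition", which is the location — so Q2 → B.
Q3 asks about the subject (agent); cleft (A) focuses "Tobias", which is the subject (agent) — so Q3 → A.
Mapping: Q1→C, Q2→B, Q3→A.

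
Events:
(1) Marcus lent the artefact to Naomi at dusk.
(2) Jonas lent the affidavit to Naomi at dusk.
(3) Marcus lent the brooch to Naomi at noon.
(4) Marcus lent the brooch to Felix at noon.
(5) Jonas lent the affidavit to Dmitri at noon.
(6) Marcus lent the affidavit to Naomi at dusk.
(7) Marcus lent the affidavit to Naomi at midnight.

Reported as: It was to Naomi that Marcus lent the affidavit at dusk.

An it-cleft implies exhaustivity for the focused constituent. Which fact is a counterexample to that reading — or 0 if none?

0

The cleft puts "Naomi" in focus and presupposes the open proposition with agent = Marcus, thing = the affidavit, setting = at dusk.
The exhaustive reading says no other recipient fits that background.
No listed fact matches the background with a different recipient. Exhaustivity holds.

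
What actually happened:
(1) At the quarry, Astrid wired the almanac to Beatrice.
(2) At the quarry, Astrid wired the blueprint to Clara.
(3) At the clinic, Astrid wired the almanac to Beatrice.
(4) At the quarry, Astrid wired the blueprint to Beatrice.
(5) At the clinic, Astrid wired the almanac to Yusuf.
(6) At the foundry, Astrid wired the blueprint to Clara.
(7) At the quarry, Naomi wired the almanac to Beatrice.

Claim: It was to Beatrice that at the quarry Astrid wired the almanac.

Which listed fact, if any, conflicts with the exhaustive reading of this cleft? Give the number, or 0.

0

Focus of the cleft: "Beatrice" (the recipient). Presupposed background: same agent, thing, setting (Astrid / the almanac / at the quarry).
The exhaustive reading says no other recipient fits that background.
No listed fact matches the background with a different recipient. Exhaustivity holds.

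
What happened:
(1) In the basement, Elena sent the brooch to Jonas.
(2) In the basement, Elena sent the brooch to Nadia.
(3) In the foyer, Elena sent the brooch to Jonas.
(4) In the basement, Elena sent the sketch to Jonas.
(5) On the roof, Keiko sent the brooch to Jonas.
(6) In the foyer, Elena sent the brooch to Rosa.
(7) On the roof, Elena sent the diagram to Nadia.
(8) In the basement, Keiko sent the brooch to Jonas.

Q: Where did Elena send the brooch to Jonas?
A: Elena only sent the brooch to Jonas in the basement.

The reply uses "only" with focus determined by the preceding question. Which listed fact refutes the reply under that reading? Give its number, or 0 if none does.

3

Answering "Where did ...?" puts focus on the setting — here, "in the basement".
So "only" ranges over settings; the rest (agent = Elena, thing = the brooch, recipient = Jonas) is presupposed.
Fact (3) keeps agent = Elena, thing = the brooch, recipient = Jonas but has setting = in the foyer; that refutes the reply.
(Fact (2) would refute a reading with focus on the recipient — but that is not what the question asks.)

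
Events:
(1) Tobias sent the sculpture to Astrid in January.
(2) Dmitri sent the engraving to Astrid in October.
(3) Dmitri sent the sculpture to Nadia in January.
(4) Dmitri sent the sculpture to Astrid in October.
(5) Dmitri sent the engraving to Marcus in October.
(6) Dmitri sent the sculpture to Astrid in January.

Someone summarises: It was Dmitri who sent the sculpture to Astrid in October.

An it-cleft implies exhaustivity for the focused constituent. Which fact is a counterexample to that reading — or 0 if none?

The cleft puts "Dmitri" in focus and presupposes the open proposition with the sculpture as thing and Astrid as recipient and in October as setting.
The exhaustive reading says no other agent fits that background.
No listed fact matches the background with a different agent. Exhaustivity holds.

0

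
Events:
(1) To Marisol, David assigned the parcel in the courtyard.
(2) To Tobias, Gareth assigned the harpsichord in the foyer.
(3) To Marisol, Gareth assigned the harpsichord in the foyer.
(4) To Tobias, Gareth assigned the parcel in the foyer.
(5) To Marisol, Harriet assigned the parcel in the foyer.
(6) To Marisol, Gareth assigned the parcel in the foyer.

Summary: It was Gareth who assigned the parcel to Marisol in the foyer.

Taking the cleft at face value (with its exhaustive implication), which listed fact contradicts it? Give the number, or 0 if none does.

The cleft puts "Gareth" in focus and presupposes the open proposition with the parcel as thing and Marisol as recipient and in the foyer as setting.
The exhaustive reading says no other agent fits that background.
Fact (5) shares the background but with agent = Harriet; exhaustivity is violated.

5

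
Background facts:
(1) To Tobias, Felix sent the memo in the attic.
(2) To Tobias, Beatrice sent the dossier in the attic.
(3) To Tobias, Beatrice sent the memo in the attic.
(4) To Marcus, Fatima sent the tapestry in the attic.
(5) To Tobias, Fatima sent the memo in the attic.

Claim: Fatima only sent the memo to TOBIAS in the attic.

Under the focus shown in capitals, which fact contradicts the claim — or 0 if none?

Focus (in capitals) is "Tobias" — the recipient. "Only" excludes alternative recipients while holding fixed agent = Fatima, thing = the memo, setting = in the attic.
Every other fact changes something in the background, not just the recipient. Nothing refutes the claim.

0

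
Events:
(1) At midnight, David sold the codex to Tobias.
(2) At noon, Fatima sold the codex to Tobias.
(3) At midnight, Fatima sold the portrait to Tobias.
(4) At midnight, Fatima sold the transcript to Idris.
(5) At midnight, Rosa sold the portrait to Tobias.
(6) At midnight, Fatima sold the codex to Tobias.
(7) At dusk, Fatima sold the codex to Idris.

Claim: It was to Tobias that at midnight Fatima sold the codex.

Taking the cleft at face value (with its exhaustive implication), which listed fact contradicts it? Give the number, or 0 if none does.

0

The cleft puts "Tobias" in focus and presupposes the open proposition with Fatima as agent and the codex as thing and at midnight as setting.
Exhaustivity: Tobias is the only recipient satisfying that background.
Every other fact differs from the presupposition on some backgrounded slot, so none challenges the exhaustivity.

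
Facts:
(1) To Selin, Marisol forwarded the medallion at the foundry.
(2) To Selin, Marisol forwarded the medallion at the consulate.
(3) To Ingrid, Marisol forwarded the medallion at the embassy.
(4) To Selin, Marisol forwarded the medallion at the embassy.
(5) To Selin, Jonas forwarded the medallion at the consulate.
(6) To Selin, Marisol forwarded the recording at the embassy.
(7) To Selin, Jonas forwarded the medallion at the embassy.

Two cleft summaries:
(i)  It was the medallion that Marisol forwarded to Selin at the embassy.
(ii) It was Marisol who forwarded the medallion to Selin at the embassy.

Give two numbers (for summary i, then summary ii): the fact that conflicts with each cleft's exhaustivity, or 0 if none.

Summary (i) focuses "the medallion" (the thing); background agent = Marisol, recipient = Selin, setting = at the embassy. Fact (6) matches that background with thing = the recording — refutes (i).
Summary (ii) focuses "Marisol" (the agent); background thing = the medallion, recipient = Selin, setting = at the embassy. Fact (7) matches that background with agent = Jonas — refutes (ii).

6, 7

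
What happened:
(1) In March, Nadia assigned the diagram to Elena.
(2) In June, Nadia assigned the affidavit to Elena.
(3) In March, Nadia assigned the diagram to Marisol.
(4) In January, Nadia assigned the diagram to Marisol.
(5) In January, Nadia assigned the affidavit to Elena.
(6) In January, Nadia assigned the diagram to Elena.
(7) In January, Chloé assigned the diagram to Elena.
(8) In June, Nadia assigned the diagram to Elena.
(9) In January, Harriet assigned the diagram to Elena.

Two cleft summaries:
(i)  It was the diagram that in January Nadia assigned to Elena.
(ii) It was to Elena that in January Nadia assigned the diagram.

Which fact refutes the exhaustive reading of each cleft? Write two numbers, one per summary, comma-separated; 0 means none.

(i): focus "the diagram". Looking for same agent, recipient, setting (Nadia / Elena / in January) with some other thing — fact (5) has the affidavit there. Refuted.
(ii): focus "Elena". Looking for same agent, thing, setting (Nadia / the diagram / in January) with some other recipient — fact (4) has Marisol there. Refuted.

5, 4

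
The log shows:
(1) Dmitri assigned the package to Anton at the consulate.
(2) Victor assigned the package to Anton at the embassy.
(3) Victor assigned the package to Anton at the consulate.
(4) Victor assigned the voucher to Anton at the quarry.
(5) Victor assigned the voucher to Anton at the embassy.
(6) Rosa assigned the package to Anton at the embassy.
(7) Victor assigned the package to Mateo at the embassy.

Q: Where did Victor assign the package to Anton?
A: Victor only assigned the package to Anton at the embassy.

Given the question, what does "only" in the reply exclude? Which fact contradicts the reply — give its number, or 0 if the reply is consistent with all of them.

The question "Where did ...?" targets the setting, so in the reply the focus falls on "at the embassy".
"Only" then excludes alternative settings while the background — same agent, thing, recipient (Victor / the package / Anton) — is held fixed.
Fact (3) shares the background with a different setting (at the consulate) — counterexample.
(Fact (7) would refute a reading with focus on the recipient — but that is not what the question asks.)

3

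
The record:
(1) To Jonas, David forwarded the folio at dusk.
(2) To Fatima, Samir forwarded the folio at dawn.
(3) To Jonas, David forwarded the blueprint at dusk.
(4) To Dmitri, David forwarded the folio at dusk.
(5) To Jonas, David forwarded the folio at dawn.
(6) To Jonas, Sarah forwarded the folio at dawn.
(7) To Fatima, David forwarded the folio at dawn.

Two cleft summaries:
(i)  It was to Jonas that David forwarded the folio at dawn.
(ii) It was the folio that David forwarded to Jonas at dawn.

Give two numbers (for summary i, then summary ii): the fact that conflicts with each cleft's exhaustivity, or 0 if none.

Summary (i) focuses "Jonas" (the recipient); background agent = David, thing = the folio, setting = at dawn. Fact (7) matches that background with recipient = Fatima — refutes (i).
Summary (ii) focuses "the folio" (the thing); background agent = David, recipient = Jonas, setting = at dawn. No fact matches that background with a different thing, so 0.

7, 0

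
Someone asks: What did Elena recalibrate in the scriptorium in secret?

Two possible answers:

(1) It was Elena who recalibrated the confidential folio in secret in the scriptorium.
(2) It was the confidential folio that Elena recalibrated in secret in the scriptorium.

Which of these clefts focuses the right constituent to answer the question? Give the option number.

The question word "what" targets the direct object.
Option (1) clefts "Elena" — the subject (agent), not what was asked.
Option (2) clefts "the confidential folio" — that matches what the question asks about.
So the congruent reply is (2).

2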